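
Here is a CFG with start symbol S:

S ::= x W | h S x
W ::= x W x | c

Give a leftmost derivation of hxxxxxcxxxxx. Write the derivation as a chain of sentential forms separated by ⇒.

S ⇒ hSx   [S ::= h S x]
hSx ⇒ hxWx   [S ::= x W]
hxWx ⇒ hxxWxx   [W ::= x W x]
hxxWxx ⇒ hxxxWxxx   [W ::= x W x]
hxxxWxxx ⇒ hxxxxWxxxx   [W ::= x W x]
hxxxxWxxxx ⇒ hxxxxxWxxxxx   [W ::= x W x]
hxxxxxWxxxxx ⇒ hxxxxxcxxxxx   [W ::= c]

S ⇒ hSx ⇒ hxWx ⇒ hxxWxx ⇒ hxxxWxxx ⇒ hxxxxWxxxx ⇒ hxxxxxWxxxxx ⇒ hxxxxxcxxxxx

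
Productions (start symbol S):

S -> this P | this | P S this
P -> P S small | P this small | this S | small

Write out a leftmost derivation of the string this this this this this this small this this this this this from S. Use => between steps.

S => P S this => this S S this => this P S this S this => this this S S this S this => this this P S this S this S this => this this this S S this S this S this => this this this this S this S this S this => this this this this this this S this S this => this this this this this this P S this this S this => this this this this this this small S this this S this => this this this this this this small this this this S this => this this this this this this small this this this this this

S => P S this   [S -> P S this]
P S this => this S S this   [P -> this S]
this S S this => this P S this S this   [S -> P S this]
this P S this S this => this this S S this S this   [P -> this S]
this this S S this S this => this this P S this S this S this   [S -> P S this]
this this P S this S this S this => this this this S S this S this S this   [P -> this S]
this this this S S this S this S this => this this this this S this S this S this   [S -> this]
this this this this S this S this S this => this this this this this this S this S this   [S -> this]
this this this this this this S this S this => this this this this this this P S this this S this   [S -> P S this]
this this this this this this P S this this S this => this this this this this this small S this this S this   [P -> small]
this this this this this this small S this this S this => this this this this this this small this this this S this   [S -> this]
this this this this this this small this this this S this => this this this this this this small this this this this this   [S -> this]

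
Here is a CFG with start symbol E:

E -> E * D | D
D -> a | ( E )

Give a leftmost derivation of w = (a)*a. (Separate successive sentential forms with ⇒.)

E ⇒ E*D   [E -> E * D]
E*D ⇒ D*D   [E -> D]
D*D ⇒ (E)*D   [D -> ( E )]
(E)*D ⇒ (D)*D   [E -> D]
(D)*D ⇒ (a)*D   [D -> a]
(a)*D ⇒ (a)*a   [D -> a]

E⇒E*D⇒D*D⇒(E)*D⇒(D)*D⇒(a)*D⇒(a)*a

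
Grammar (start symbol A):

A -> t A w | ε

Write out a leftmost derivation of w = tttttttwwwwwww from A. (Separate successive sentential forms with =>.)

A => tAw   [A -> t A w]
tAw => ttAww   [A -> t A w]
ttAww => tttAwww   [A -> t A w]
tttAwww => ttttAwwww   [A -> t A w]
ttttAwwww => tttttAwwwww   [A -> t A w]
tttttAwwwww => ttttttAwwwwww   [A -> t A w]
ttttttAwwwwww => tttttttAwwwwwww   [A -> t A w]
tttttttAwwwwwww => tttttttwwwwwww   [A -> ε]

A=>tAw=>ttAww=>tttAwww=>ttttAwwww=>tttttAwwwww=>ttttttAwwwwww=>tttttttAwwwwwww=>tttttttwwwwwww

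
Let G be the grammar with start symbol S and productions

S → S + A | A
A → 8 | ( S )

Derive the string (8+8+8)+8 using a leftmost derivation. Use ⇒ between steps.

S⇒S+A⇒A+A⇒(S)+A⇒(S+A)+A⇒(S+A+A)+A⇒(A+A+A)+A⇒(8+A+A)+A⇒(8+8+A)+A⇒(8+8+8)+A⇒(8+8+8)+8

S ⇒ S+A   [S → S + A]
S+A ⇒ A+A   [S → A]
A+A ⇒ (S)+A   [A → ( S )]
(S)+A ⇒ (S+A)+A   [S → S + A]
(S+A)+A ⇒ (S+A+A)+A   [S → S + A]
(S+A+A)+A ⇒ (A+A+A)+A   [S → A]
(A+A+A)+A ⇒ (8+A+A)+A   [A → 8]
(8+A+A)+A ⇒ (8+8+A)+A   [A → 8]
(8+8+A)+A ⇒ (8+8+8)+A   [A → 8]
(8+8+8)+A ⇒ (8+8+8)+8   [A → 8]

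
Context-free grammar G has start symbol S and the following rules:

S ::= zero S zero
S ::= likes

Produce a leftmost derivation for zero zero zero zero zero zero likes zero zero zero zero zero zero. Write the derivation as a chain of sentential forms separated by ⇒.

S ⇒ zero S zero ⇒ zero zero S zero zero ⇒ zero zero zero S zero zero zero ⇒ zero zero zero zero S zero zero zero zero ⇒ zero zero zero zero zero S zero zero zero zero zero ⇒ zero zero zero zero zero zero S zero zero zero zero zero zero ⇒ zero zero zero zero zero zero likes zero zero zero zero zero zero

S ⇒ zero S zero   [S ::= zero S zero]
zero S zero ⇒ zero zero S zero zero   [S ::= zero S zero]
zero zero S zero zero ⇒ zero zero zero S zero zero zero   [S ::= zero S zero]
zero zero zero S zero zero zero ⇒ zero zero zero zero S zero zero zero zero   [S ::= zero S zero]
zero zero zero zero S zero zero zero zero ⇒ zero zero zero zero zero S zero zero zero zero zero   [S ::= zero S zero]
zero zero zero zero zero S zero zero zero zero zero ⇒ zero zero zero zero zero zero S zero zero zero zero zero zero   [S ::= zero S zero]
zero zero zero zero zero zero S zero zero zero zero zero zero ⇒ zero zero zero zero zero zero likes zero zero zero zero zero zero   [S ::= likes]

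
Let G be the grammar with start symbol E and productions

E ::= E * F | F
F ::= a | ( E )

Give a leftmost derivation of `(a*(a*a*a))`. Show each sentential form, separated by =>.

E => F => (E) => (E*F) => (F*F) => (a*F) => (a*(E)) => (a*(E*F)) => (a*(E*F*F)) => (a*(F*F*F)) => (a*(a*F*F)) => (a*(a*a*F)) => (a*(a*a*a))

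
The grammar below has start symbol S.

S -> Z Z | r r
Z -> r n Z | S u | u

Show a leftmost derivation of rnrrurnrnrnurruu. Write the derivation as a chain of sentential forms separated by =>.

S => ZZ   [S -> Z Z]
ZZ => rnZZ   [Z -> r n Z]
rnZZ => rnSuZ   [Z -> S u]
rnSuZ => rnrruZ   [S -> r r]
rnrruZ => rnrrurnZ   [Z -> r n Z]
rnrrurnZ => rnrrurnrnZ   [Z -> r n Z]
rnrrurnrnZ => rnrrurnrnrnZ   [Z -> r n Z]
rnrrurnrnrnZ => rnrrurnrnrnSu   [Z -> S u]
rnrrurnrnrnSu => rnrrurnrnrnZZu   [S -> Z Z]
rnrrurnrnrnZZu => rnrrurnrnrnuZu   [Z -> u]
rnrrurnrnrnuZu => rnrrurnrnrnuSuu   [Z -> S u]
rnrrurnrnrnuSuu => rnrrurnrnrnurruu   [S -> r r]

S => ZZ => rnZZ => rnSuZ => rnrruZ => rnrrurnZ => rnrrurnrnZ => rnrrurnrnrnZ => rnrrurnrnrnSu => rnrrurnrnrnZZu => rnrrurnrnrnuZu => rnrrurnrnrnuSuu => rnrrurnrnrnurruu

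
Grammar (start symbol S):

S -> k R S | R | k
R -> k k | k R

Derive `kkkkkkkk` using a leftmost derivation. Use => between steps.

S => kRS   [S -> k R S]
kRS => kkkS   [R -> k k]
kkkS => kkkkRS   [S -> k R S]
kkkkRS => kkkkkRS   [R -> k R]
kkkkkRS => kkkkkkkS   [R -> k k]
kkkkkkkS => kkkkkkkk   [S -> k]

S=>kRS=>kkkS=>kkkkRS=>kkkkkRS=>kkkkkkkS=>kkkkkkkk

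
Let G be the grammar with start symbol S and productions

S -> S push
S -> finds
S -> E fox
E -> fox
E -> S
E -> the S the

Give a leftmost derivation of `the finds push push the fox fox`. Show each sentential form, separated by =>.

S => E fox   [S -> E fox]
E fox => S fox   [E -> S]
S fox => E fox fox   [S -> E fox]
E fox fox => the S the fox fox   [E -> the S the]
the S the fox fox => the S push the fox fox   [S -> S push]
the S push the fox fox => the S push push the fox fox   [S -> S push]
the S push push the fox fox => the finds push push the fox fox   [S -> finds]

S => E fox => S fox => E fox fox => the S the fox fox => the S push the fox fox => the S push push the fox fox => the finds push push the fox fox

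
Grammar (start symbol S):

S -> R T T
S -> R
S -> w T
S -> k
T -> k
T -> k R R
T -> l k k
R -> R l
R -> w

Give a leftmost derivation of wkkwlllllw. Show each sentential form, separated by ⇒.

S⇒RTT⇒wTT⇒wkT⇒wkkRR⇒wkkRlR⇒wkkRllR⇒wkkRlllR⇒wkkRllllR⇒wkkRlllllR⇒wkkwlllllR⇒wkkwlllllw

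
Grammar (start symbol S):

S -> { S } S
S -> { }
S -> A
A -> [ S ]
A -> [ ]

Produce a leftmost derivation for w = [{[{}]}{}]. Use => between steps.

S => A   [S -> A]
A => [S]   [A -> [ S ]]
[S] => [{S}S]   [S -> { S } S]
[{S}S] => [{A}S]   [S -> A]
[{A}S] => [{[S]}S]   [A -> [ S ]]
[{[S]}S] => [{[{}]}S]   [S -> { }]
[{[{}]}S] => [{[{}]}{}]   [S -> { }]

S => A => [S] => [{S}S] => [{A}S] => [{[S]}S] => [{[{}]}S] => [{[{}]}{}]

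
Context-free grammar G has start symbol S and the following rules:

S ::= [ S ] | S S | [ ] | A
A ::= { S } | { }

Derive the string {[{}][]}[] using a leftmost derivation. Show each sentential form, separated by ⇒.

S⇒SS⇒AS⇒{S}S⇒{SS}S⇒{[S]S}S⇒{[A]S}S⇒{[{}]S}S⇒{[{}][]}S⇒{[{}][]}[]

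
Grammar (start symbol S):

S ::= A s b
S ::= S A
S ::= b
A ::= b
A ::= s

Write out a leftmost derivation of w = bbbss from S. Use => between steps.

S=>SA=>SAA=>SAAA=>SAAAA=>bAAAA=>bbAAA=>bbbAA=>bbbsA=>bbbss

S => SA   [S ::= S A]
SA => SAA   [S ::= S A]
SAA => SAAA   [S ::= S A]
SAAA => SAAAA   [S ::= S A]
SAAAA => bAAAA   [S ::= b]
bAAAA => bbAAA   [A ::= b]
bbAAA => bbbAA   [A ::= b]
bbbAA => bbbsA   [A ::= s]
bbbsA => bbbss   [A ::= s]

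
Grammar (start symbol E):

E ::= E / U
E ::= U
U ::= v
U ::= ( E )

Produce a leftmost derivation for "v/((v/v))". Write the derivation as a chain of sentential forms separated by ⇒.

E ⇒ E/U   [E ::= E / U]
E/U ⇒ U/U   [E ::= U]
U/U ⇒ v/U   [U ::= v]
v/U ⇒ v/(E)   [U ::= ( E )]
v/(E) ⇒ v/(U)   [E ::= U]
v/(U) ⇒ v/((E))   [U ::= ( E )]
v/((E)) ⇒ v/((E/U))   [E ::= E / U]
v/((E/U)) ⇒ v/((U/U))   [E ::= U]
v/((U/U)) ⇒ v/((v/U))   [U ::= v]
v/((v/U)) ⇒ v/((v/v))   [U ::= v]

E⇒E/U⇒U/U⇒v/U⇒v/(E)⇒v/(U)⇒v/((E))⇒v/((E/U))⇒v/((U/U))⇒v/((v/U))⇒v/((v/v))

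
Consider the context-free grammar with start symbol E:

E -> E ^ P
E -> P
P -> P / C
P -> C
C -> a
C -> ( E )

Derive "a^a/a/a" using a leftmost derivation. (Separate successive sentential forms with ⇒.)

E ⇒ E^P ⇒ P^P ⇒ C^P ⇒ a^P ⇒ a^P/C ⇒ a^P/C/C ⇒ a^C/C/C ⇒ a^a/C/C ⇒ a^a/a/C ⇒ a^a/a/a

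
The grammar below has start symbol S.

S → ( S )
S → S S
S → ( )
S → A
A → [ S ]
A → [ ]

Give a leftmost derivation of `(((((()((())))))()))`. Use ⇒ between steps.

S ⇒ (S) ⇒ ((S)) ⇒ ((SS)) ⇒ (((S)S)) ⇒ ((((S))S)) ⇒ (((((S)))S)) ⇒ (((((SS)))S)) ⇒ (((((()S)))S)) ⇒ (((((()(S))))S)) ⇒ (((((()((S)))))S)) ⇒ (((((()((())))))S)) ⇒ (((((()((())))))()))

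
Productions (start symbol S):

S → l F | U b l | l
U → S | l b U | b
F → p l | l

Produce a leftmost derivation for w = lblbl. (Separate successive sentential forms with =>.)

S => Ubl   [S → U b l]
Ubl => Sbl   [U → S]
Sbl => Ublbl   [S → U b l]
Ublbl => Sblbl   [U → S]
Sblbl => lblbl   [S → l]

S=>Ubl=>Sbl=>Ublbl=>Sblbl=>lblbl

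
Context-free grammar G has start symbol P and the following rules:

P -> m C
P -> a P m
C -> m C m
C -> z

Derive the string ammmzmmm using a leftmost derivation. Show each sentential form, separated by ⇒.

P ⇒ aPm   [P -> a P m]
aPm ⇒ amCm   [P -> m C]
amCm ⇒ ammCmm   [C -> m C m]
ammCmm ⇒ ammmCmmm   [C -> m C m]
ammmCmmm ⇒ ammmzmmm   [C -> z]

P ⇒ aPm ⇒ amCm ⇒ ammCmm ⇒ ammmCmmm ⇒ ammmzmmm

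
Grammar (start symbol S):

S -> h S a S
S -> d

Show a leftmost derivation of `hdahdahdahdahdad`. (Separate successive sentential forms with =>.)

S=>hSaS=>hdaS=>hdahSaS=>hdahdaS=>hdahdahSaS=>hdahdahdaS=>hdahdahdahSaS=>hdahdahdahdaS=>hdahdahdahdahSaS=>hdahdahdahdahdaS=>hdahdahdahdahdad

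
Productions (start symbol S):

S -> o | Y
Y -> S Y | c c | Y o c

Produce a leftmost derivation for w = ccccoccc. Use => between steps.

S=>Y=>SY=>YY=>SYY=>YYY=>ccYY=>ccYocY=>ccccocY=>ccccoccc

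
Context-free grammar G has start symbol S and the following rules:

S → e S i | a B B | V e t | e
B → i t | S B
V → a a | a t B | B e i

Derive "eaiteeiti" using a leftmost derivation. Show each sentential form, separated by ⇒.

S ⇒ eSi ⇒ eaBBi ⇒ eaitBi ⇒ eaitSBi ⇒ eaiteBi ⇒ eaiteSBi ⇒ eaiteeBi ⇒ eaiteeiti

S ⇒ eSi   [S → e S i]
eSi ⇒ eaBBi   [S → a B B]
eaBBi ⇒ eaitBi   [B → i t]
eaitBi ⇒ eaitSBi   [B → S B]
eaitSBi ⇒ eaiteBi   [S → e]
eaiteBi ⇒ eaiteSBi   [B → S B]
eaiteSBi ⇒ eaiteeBi   [S → e]
eaiteeBi ⇒ eaiteeiti   [B → i t]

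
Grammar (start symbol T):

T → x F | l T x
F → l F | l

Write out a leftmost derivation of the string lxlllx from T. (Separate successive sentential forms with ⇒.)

T ⇒ lTx ⇒ lxFx ⇒ lxlFx ⇒ lxllFx ⇒ lxlllx

T ⇒ lTx   [T → l T x]
lTx ⇒ lxFx   [T → x F]
lxFx ⇒ lxlFx   [F → l F]
lxlFx ⇒ lxllFx   [F → l F]
lxllFx ⇒ lxlllx   [F → l]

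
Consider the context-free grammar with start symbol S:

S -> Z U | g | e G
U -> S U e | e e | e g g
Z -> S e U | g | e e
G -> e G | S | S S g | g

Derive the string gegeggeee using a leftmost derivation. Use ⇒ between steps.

S ⇒ ZU   [S -> Z U]
ZU ⇒ SeUU   [Z -> S e U]
SeUU ⇒ geUU   [S -> g]
geUU ⇒ geSUeU   [U -> S U e]
geSUeU ⇒ gegUeU   [S -> g]
gegUeU ⇒ gegeggeU   [U -> e g g]
gegeggeU ⇒ gegeggeee   [U -> e e]

S ⇒ ZU ⇒ SeUU ⇒ geUU ⇒ geSUeU ⇒ gegUeU ⇒ gegeggeU ⇒ gegeggeee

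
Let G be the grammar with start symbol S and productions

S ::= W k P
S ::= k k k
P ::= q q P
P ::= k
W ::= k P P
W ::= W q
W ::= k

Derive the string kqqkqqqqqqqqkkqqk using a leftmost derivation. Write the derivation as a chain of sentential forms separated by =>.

S => WkP => kPPkP => kqqPPkP => kqqkPkP => kqqkqqPkP => kqqkqqqqPkP => kqqkqqqqqqPkP => kqqkqqqqqqqqPkP => kqqkqqqqqqqqkkP => kqqkqqqqqqqqkkqqP => kqqkqqqqqqqqkkqqk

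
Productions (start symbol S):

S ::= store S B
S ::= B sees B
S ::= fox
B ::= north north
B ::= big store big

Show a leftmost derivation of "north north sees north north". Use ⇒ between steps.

S ⇒ B sees B ⇒ north north sees B ⇒ north north sees north north

S ⇒ B sees B   [S ::= B sees B]
B sees B ⇒ north north sees B   [B ::= north north]
north north sees B ⇒ north north sees north north   [B ::= north north]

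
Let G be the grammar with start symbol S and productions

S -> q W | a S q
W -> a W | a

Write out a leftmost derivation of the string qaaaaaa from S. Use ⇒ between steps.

S ⇒ qW   [S -> q W]
qW ⇒ qaW   [W -> a W]
qaW ⇒ qaaW   [W -> a W]
qaaW ⇒ qaaaW   [W -> a W]
qaaaW ⇒ qaaaaW   [W -> a W]
qaaaaW ⇒ qaaaaaW   [W -> a W]
qaaaaaW ⇒ qaaaaaa   [W -> a]

S ⇒ qW ⇒ qaW ⇒ qaaW ⇒ qaaaW ⇒ qaaaaW ⇒ qaaaaaW ⇒ qaaaaaa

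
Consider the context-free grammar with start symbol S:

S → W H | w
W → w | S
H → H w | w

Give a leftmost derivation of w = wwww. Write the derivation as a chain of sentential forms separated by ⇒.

S ⇒ WH ⇒ SH ⇒ WHH ⇒ SHH ⇒ WHHH ⇒ SHHH ⇒ wHHH ⇒ wwHH ⇒ wwwH ⇒ wwww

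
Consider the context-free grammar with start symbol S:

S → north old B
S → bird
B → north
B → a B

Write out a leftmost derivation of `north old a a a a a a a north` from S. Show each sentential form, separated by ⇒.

S ⇒ north old B   [S → north old B]
north old B ⇒ north old a B   [B → a B]
north old a B ⇒ north old a a B   [B → a B]
north old a a B ⇒ north old a a a B   [B → a B]
north old a a a B ⇒ north old a a a a B   [B → a B]
north old a a a a B ⇒ north old a a a a a B   [B → a B]
north old a a a a a B ⇒ north old a a a a a a B   [B → a B]
north old a a a a a a B ⇒ north old a a a a a a a B   [B → a B]
north old a a a a a a a B ⇒ north old a a a a a a a north   [B → north]

S ⇒ north old B ⇒ north old a B ⇒ north old a a B ⇒ north old a a a B ⇒ north old a a a a B ⇒ north old a a a a a B ⇒ north old a a a a a a B ⇒ north old a a a a a a a B ⇒ north old a a a a a a a north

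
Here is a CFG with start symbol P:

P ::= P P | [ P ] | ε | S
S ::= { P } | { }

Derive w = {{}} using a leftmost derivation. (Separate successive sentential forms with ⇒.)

P ⇒ S ⇒ {P} ⇒ {PP} ⇒ {PPP} ⇒ {SPP} ⇒ {{P}PP} ⇒ {{}PP} ⇒ {{}P} ⇒ {{}}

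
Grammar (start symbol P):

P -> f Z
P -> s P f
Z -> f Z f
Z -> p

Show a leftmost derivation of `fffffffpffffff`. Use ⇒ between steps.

P ⇒ fZ ⇒ ffZf ⇒ fffZff ⇒ ffffZfff ⇒ fffffZffff ⇒ ffffffZfffff ⇒ fffffffZffffff ⇒ fffffffpffffff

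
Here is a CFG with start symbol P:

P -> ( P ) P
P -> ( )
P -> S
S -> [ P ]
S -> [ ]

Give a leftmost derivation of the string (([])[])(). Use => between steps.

P => (P)P   [P -> ( P ) P]
(P)P => ((P)P)P   [P -> ( P ) P]
((P)P)P => ((S)P)P   [P -> S]
((S)P)P => (([])P)P   [S -> [ ]]
(([])P)P => (([])S)P   [P -> S]
(([])S)P => (([])[])P   [S -> [ ]]
(([])[])P => (([])[])()   [P -> ( )]

P => (P)P => ((P)P)P => ((S)P)P => (([])P)P => (([])S)P => (([])[])P => (([])[])()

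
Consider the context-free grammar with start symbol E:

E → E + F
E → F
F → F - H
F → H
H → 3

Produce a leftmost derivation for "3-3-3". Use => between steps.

E => F => F-H => F-H-H => H-H-H => 3-H-H => 3-3-H => 3-3-3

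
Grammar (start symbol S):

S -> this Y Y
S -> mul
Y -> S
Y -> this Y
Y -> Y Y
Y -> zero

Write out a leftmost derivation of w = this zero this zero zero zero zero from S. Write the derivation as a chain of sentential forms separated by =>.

S => this Y Y   [S -> this Y Y]
this Y Y => this zero Y   [Y -> zero]
this zero Y => this zero this Y   [Y -> this Y]
this zero this Y => this zero this Y Y   [Y -> Y Y]
this zero this Y Y => this zero this zero Y   [Y -> zero]
this zero this zero Y => this zero this zero Y Y   [Y -> Y Y]
this zero this zero Y Y => this zero this zero zero Y   [Y -> zero]
this zero this zero zero Y => this zero this zero zero Y Y   [Y -> Y Y]
this zero this zero zero Y Y => this zero this zero zero zero Y   [Y -> zero]
this zero this zero zero zero Y => this zero this zero zero zero zero   [Y -> zero]

S => this Y Y => this zero Y => this zero this Y => this zero this Y Y => this zero this zero Y => this zero this zero Y Y => this zero this zero zero Y => this zero this zero zero Y Y => this zero this zero zero zero Y => this zero this zero zero zero zero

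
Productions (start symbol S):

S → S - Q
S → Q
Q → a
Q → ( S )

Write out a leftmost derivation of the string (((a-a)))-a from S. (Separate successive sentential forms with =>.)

S => S-Q   [S → S - Q]
S-Q => Q-Q   [S → Q]
Q-Q => (S)-Q   [Q → ( S )]
(S)-Q => (Q)-Q   [S → Q]
(Q)-Q => ((S))-Q   [Q → ( S )]
((S))-Q => ((Q))-Q   [S → Q]
((Q))-Q => (((S)))-Q   [Q → ( S )]
(((S)))-Q => (((S-Q)))-Q   [S → S - Q]
(((S-Q)))-Q => (((Q-Q)))-Q   [S → Q]
(((Q-Q)))-Q => (((a-Q)))-Q   [Q → a]
(((a-Q)))-Q => (((a-a)))-Q   [Q → a]
(((a-a)))-Q => (((a-a)))-a   [Q → a]

S => S-Q => Q-Q => (S)-Q => (Q)-Q => ((S))-Q => ((Q))-Q => (((S)))-Q => (((S-Q)))-Q => (((Q-Q)))-Q => (((a-Q)))-Q => (((a-a)))-Q => (((a-a)))-a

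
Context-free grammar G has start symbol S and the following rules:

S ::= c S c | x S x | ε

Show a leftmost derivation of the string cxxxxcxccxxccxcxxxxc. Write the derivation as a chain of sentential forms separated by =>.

S=>cSc=>cxSxc=>cxxSxxc=>cxxxSxxxc=>cxxxxSxxxxc=>cxxxxcScxxxxc=>cxxxxcxSxcxxxxc=>cxxxxcxcScxcxxxxc=>cxxxxcxccSccxcxxxxc=>cxxxxcxccxSxccxcxxxxc=>cxxxxcxccxxccxcxxxxc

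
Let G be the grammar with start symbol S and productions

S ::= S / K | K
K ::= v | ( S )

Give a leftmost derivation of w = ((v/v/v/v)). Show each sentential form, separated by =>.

S => K   [S ::= K]
K => (S)   [K ::= ( S )]
(S) => (K)   [S ::= K]
(K) => ((S))   [K ::= ( S )]
((S)) => ((S/K))   [S ::= S / K]
((S/K)) => ((S/K/K))   [S ::= S / K]
((S/K/K)) => ((S/K/K/K))   [S ::= S / K]
((S/K/K/K)) => ((K/K/K/K))   [S ::= K]
((K/K/K/K)) => ((v/K/K/K))   [K ::= v]
((v/K/K/K)) => ((v/v/K/K))   [K ::= v]
((v/v/K/K)) => ((v/v/v/K))   [K ::= v]
((v/v/v/K)) => ((v/v/v/v))   [K ::= v]

S => K => (S) => (K) => ((S)) => ((S/K)) => ((S/K/K)) => ((S/K/K/K)) => ((K/K/K/K)) => ((v/K/K/K)) => ((v/v/K/K)) => ((v/v/v/K)) => ((v/v/v/v))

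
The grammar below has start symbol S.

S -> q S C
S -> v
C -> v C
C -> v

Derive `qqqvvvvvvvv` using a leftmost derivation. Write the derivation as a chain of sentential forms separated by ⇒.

S⇒qSC⇒qqSCC⇒qqqSCCC⇒qqqvCCC⇒qqqvvCCC⇒qqqvvvCC⇒qqqvvvvCC⇒qqqvvvvvCC⇒qqqvvvvvvCC⇒qqqvvvvvvvC⇒qqqvvvvvvvv

S ⇒ qSC   [S -> q S C]
qSC ⇒ qqSCC   [S -> q S C]
qqSCC ⇒ qqqSCCC   [S -> q S C]
qqqSCCC ⇒ qqqvCCC   [S -> v]
qqqvCCC ⇒ qqqvvCCC   [C -> v C]
qqqvvCCC ⇒ qqqvvvCC   [C -> v]
qqqvvvCC ⇒ qqqvvvvCC   [C -> v C]
qqqvvvvCC ⇒ qqqvvvvvCC   [C -> v C]
qqqvvvvvCC ⇒ qqqvvvvvvCC   [C -> v C]
qqqvvvvvvCC ⇒ qqqvvvvvvvC   [C -> v]
qqqvvvvvvvC ⇒ qqqvvvvvvvv   [C -> v]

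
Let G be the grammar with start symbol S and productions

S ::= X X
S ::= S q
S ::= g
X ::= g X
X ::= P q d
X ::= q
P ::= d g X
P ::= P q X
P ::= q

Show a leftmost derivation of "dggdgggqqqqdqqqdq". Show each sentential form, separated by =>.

S => XX => PqdX => PqXqdX => dgXqXqdX => dggXqXqdX => dggPqdqXqdX => dggPqXqdqXqdX => dggdgXqXqdqXqdX => dggdggXqXqdqXqdX => dggdgggXqXqdqXqdX => dggdgggqqXqdqXqdX => dggdgggqqqqdqXqdX => dggdgggqqqqdqqqdX => dggdgggqqqqdqqqdq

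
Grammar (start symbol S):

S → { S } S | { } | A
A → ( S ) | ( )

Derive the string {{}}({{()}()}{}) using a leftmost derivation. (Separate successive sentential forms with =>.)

S => {S}S   [S → { S } S]
{S}S => {{}}S   [S → { }]
{{}}S => {{}}A   [S → A]
{{}}A => {{}}(S)   [A → ( S )]
{{}}(S) => {{}}({S}S)   [S → { S } S]
{{}}({S}S) => {{}}({{S}S}S)   [S → { S } S]
{{}}({{S}S}S) => {{}}({{A}S}S)   [S → A]
{{}}({{A}S}S) => {{}}({{()}S}S)   [A → ( )]
{{}}({{()}S}S) => {{}}({{()}A}S)   [S → A]
{{}}({{()}A}S) => {{}}({{()}()}S)   [A → ( )]
{{}}({{()}()}S) => {{}}({{()}()}{})   [S → { }]

S => {S}S => {{}}S => {{}}A => {{}}(S) => {{}}({S}S) => {{}}({{S}S}S) => {{}}({{A}S}S) => {{}}({{()}S}S) => {{}}({{()}A}S) => {{}}({{()}()}S) => {{}}({{()}()}{})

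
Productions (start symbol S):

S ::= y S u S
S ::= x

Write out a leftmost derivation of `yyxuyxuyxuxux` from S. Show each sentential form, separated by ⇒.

S ⇒ ySuS ⇒ yySuSuS ⇒ yyxuSuS ⇒ yyxuySuSuS ⇒ yyxuyxuSuS ⇒ yyxuyxuySuSuS ⇒ yyxuyxuyxuSuS ⇒ yyxuyxuyxuxuS ⇒ yyxuyxuyxuxux

S ⇒ ySuS   [S ::= y S u S]
ySuS ⇒ yySuSuS   [S ::= y S u S]
yySuSuS ⇒ yyxuSuS   [S ::= x]
yyxuSuS ⇒ yyxuySuSuS   [S ::= y S u S]
yyxuySuSuS ⇒ yyxuyxuSuS   [S ::= x]
yyxuyxuSuS ⇒ yyxuyxuySuSuS   [S ::= y S u S]
yyxuyxuySuSuS ⇒ yyxuyxuyxuSuS   [S ::= x]
yyxuyxuyxuSuS ⇒ yyxuyxuyxuxuS   [S ::= x]
yyxuyxuyxuxuS ⇒ yyxuyxuyxuxux   [S ::= x]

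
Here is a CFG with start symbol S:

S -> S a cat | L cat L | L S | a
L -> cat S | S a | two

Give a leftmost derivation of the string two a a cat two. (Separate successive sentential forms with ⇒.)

S ⇒ L cat L   [S -> L cat L]
L cat L ⇒ S a cat L   [L -> S a]
S a cat L ⇒ L S a cat L   [S -> L S]
L S a cat L ⇒ two S a cat L   [L -> two]
two S a cat L ⇒ two a a cat L   [S -> a]
two a a cat L ⇒ two a a cat two   [L -> two]

S ⇒ L cat L ⇒ S a cat L ⇒ L S a cat L ⇒ two S a cat L ⇒ two a a cat L ⇒ two a a cat two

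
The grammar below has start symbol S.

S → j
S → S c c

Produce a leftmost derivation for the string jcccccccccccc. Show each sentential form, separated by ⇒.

S ⇒ Scc ⇒ Scccc ⇒ Scccccc ⇒ Scccccccc ⇒ Scccccccccc ⇒ Scccccccccccc ⇒ jcccccccccccc

S ⇒ Scc   [S → S c c]
Scc ⇒ Scccc   [S → S c c]
Scccc ⇒ Scccccc   [S → S c c]
Scccccc ⇒ Scccccccc   [S → S c c]
Scccccccc ⇒ Scccccccccc   [S → S c c]
Scccccccccc ⇒ Scccccccccccc   [S → S c c]
Scccccccccccc ⇒ jcccccccccccc   [S → j]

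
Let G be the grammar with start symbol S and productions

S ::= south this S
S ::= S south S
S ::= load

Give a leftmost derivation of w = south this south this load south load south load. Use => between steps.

S => south this S => south this south this S => south this south this S south S => south this south this load south S => south this south this load south S south S => south this south this load south load south S => south this south this load south load south load

S => south this S   [S ::= south this S]
south this S => south this south this S   [S ::= south this S]
south this south this S => south this south this S south S   [S ::= S south S]
south this south this S south S => south this south this load south S   [S ::= load]
south this south this load south S => south this south this load south S south S   [S ::= S south S]
south this south this load south S south S => south this south this load south load south S   [S ::= load]
south this south this load south load south S => south this south this load south load south load   [S ::= load]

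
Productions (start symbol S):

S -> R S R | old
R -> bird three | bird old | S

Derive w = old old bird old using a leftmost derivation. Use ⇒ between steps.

S ⇒ R S R ⇒ S S R ⇒ old S R ⇒ old old R ⇒ old old bird old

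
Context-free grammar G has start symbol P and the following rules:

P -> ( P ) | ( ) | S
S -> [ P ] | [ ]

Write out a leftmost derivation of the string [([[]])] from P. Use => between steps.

P=>S=>[P]=>[(P)]=>[(S)]=>[([P])]=>[([S])]=>[([[]])]

P => S   [P -> S]
S => [P]   [S -> [ P ]]
[P] => [(P)]   [P -> ( P )]
[(P)] => [(S)]   [P -> S]
[(S)] => [([P])]   [S -> [ P ]]
[([P])] => [([S])]   [P -> S]
[([S])] => [([[]])]   [S -> [ ]]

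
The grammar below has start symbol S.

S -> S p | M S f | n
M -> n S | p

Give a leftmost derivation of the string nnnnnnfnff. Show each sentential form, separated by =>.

S => MSf   [S -> M S f]
MSf => nSSf   [M -> n S]
nSSf => nnSf   [S -> n]
nnSf => nnMSff   [S -> M S f]
nnMSff => nnnSSff   [M -> n S]
nnnSSff => nnnMSfSff   [S -> M S f]
nnnMSfSff => nnnnSSfSff   [M -> n S]
nnnnSSfSff => nnnnnSfSff   [S -> n]
nnnnnSfSff => nnnnnnfSff   [S -> n]
nnnnnnfSff => nnnnnnfnff   [S -> n]

S => MSf => nSSf => nnSf => nnMSff => nnnSSff => nnnMSfSff => nnnnSSfSff => nnnnnSfSff => nnnnnnfSff => nnnnnnfnff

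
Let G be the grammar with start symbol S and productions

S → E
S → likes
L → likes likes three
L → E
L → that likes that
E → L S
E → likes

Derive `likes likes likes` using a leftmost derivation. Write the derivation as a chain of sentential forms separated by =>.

S => E => L S => E S => likes S => likes E => likes L S => likes E S => likes likes S => likes likes likes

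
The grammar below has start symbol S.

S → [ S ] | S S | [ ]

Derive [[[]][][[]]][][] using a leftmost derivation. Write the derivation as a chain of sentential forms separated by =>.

S=>SS=>SSS=>[S]SS=>[SS]SS=>[SSS]SS=>[[S]SS]SS=>[[[]]SS]SS=>[[[]][]S]SS=>[[[]][][S]]SS=>[[[]][][[]]]SS=>[[[]][][[]]][]S=>[[[]][][[]]][][]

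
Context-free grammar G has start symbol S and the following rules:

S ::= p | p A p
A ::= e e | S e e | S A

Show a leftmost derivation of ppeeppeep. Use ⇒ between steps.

S ⇒ pAp ⇒ pSAp ⇒ ppApAp ⇒ ppeepAp ⇒ ppeepSeep ⇒ ppeeppeep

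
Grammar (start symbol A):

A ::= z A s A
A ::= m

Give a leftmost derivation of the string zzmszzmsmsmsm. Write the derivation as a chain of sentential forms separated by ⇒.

A⇒zAsA⇒zzAsAsA⇒zzmsAsA⇒zzmszAsAsA⇒zzmszzAsAsAsA⇒zzmszzmsAsAsA⇒zzmszzmsmsAsA⇒zzmszzmsmsmsA⇒zzmszzmsmsmsm

A ⇒ zAsA   [A ::= z A s A]
zAsA ⇒ zzAsAsA   [A ::= z A s A]
zzAsAsA ⇒ zzmsAsA   [A ::= m]
zzmsAsA ⇒ zzmszAsAsA   [A ::= z A s A]
zzmszAsAsA ⇒ zzmszzAsAsAsA   [A ::= z A s A]
zzmszzAsAsAsA ⇒ zzmszzmsAsAsA   [A ::= m]
zzmszzmsAsAsA ⇒ zzmszzmsmsAsA   [A ::= m]
zzmszzmsmsAsA ⇒ zzmszzmsmsmsA   [A ::= m]
zzmszzmsmsmsA ⇒ zzmszzmsmsmsm   [A ::= m]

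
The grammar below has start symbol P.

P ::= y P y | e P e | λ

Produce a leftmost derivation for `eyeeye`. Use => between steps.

P => ePe => eyPye => eyePeye => eyeeye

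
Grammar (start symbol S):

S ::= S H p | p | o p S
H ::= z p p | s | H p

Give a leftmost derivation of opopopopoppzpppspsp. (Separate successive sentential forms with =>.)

S => opS => opSHp => opopSHp => opopSHpHp => opopopSHpHp => opopopopSHpHp => opopopopopSHpHp => opopopopopSHpHpHp => opopopopoppHpHpHp => opopopopoppzpppHpHp => opopopopoppzpppspHp => opopopopoppzpppspsp

S => opS   [S ::= o p S]
opS => opSHp   [S ::= S H p]
opSHp => opopSHp   [S ::= o p S]
opopSHp => opopSHpHp   [S ::= S H p]
opopSHpHp => opopopSHpHp   [S ::= o p S]
opopopSHpHp => opopopopSHpHp   [S ::= o p S]
opopopopSHpHp => opopopopopSHpHp   [S ::= o p S]
opopopopopSHpHp => opopopopopSHpHpHp   [S ::= S H p]
opopopopopSHpHpHp => opopopopoppHpHpHp   [S ::= p]
opopopopoppHpHpHp => opopopopoppzpppHpHp   [H ::= z p p]
opopopopoppzpppHpHp => opopopopoppzpppspHp   [H ::= s]
opopopopoppzpppspHp => opopopopoppzpppspsp   [H ::= s]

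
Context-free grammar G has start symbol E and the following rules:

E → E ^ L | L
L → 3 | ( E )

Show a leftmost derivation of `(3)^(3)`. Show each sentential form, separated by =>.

E => E^L   [E → E ^ L]
E^L => L^L   [E → L]
L^L => (E)^L   [L → ( E )]
(E)^L => (L)^L   [E → L]
(L)^L => (3)^L   [L → 3]
(3)^L => (3)^(E)   [L → ( E )]
(3)^(E) => (3)^(L)   [E → L]
(3)^(L) => (3)^(3)   [L → 3]

E=>E^L=>L^L=>(E)^L=>(L)^L=>(3)^L=>(3)^(E)=>(3)^(L)=>(3)^(3)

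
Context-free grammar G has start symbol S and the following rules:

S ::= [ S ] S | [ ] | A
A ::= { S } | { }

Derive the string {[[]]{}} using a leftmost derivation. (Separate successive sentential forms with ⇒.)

S ⇒ A   [S ::= A]
A ⇒ {S}   [A ::= { S }]
{S} ⇒ {[S]S}   [S ::= [ S ] S]
{[S]S} ⇒ {[[]]S}   [S ::= [ ]]
{[[]]S} ⇒ {[[]]A}   [S ::= A]
{[[]]A} ⇒ {[[]]{}}   [A ::= { }]

S ⇒ A ⇒ {S} ⇒ {[S]S} ⇒ {[[]]S} ⇒ {[[]]A} ⇒ {[[]]{}}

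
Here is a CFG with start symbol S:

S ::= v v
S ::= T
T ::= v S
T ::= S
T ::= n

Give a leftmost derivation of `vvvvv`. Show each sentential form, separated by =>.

S => T => vS => vT => vvS => vvT => vvvS => vvvvv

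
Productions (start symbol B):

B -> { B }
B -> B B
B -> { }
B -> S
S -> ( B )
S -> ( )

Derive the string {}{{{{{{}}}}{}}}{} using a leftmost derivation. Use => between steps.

B => BB   [B -> B B]
BB => BBB   [B -> B B]
BBB => {}BB   [B -> { }]
{}BB => {}{B}B   [B -> { B }]
{}{B}B => {}{{B}}B   [B -> { B }]
{}{{B}}B => {}{{BB}}B   [B -> B B]
{}{{BB}}B => {}{{{B}B}}B   [B -> { B }]
{}{{{B}B}}B => {}{{{{B}}B}}B   [B -> { B }]
{}{{{{B}}B}}B => {}{{{{{B}}}B}}B   [B -> { B }]
{}{{{{{B}}}B}}B => {}{{{{{{}}}}B}}B   [B -> { }]
{}{{{{{{}}}}B}}B => {}{{{{{{}}}}{}}}B   [B -> { }]
{}{{{{{{}}}}{}}}B => {}{{{{{{}}}}{}}}{}   [B -> { }]

B => BB => BBB => {}BB => {}{B}B => {}{{B}}B => {}{{BB}}B => {}{{{B}B}}B => {}{{{{B}}B}}B => {}{{{{{B}}}B}}B => {}{{{{{{}}}}B}}B => {}{{{{{{}}}}{}}}B => {}{{{{{{}}}}{}}}{}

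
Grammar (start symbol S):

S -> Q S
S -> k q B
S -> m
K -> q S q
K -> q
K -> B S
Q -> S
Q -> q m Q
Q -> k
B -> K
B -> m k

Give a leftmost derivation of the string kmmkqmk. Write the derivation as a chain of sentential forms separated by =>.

S=>QS=>SS=>QSS=>SSS=>QSSS=>kSSS=>kmSS=>kmmS=>kmmkqB=>kmmkqmk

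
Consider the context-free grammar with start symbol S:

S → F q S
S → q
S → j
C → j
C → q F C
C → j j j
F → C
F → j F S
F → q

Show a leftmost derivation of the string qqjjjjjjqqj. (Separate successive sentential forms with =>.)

S=>FqS=>qqS=>qqFqS=>qqjFSqS=>qqjjFSSqS=>qqjjCSSqS=>qqjjjjjSSqS=>qqjjjjjjSqS=>qqjjjjjjqqS=>qqjjjjjjqqj

S => FqS   [S → F q S]
FqS => qqS   [F → q]
qqS => qqFqS   [S → F q S]
qqFqS => qqjFSqS   [F → j F S]
qqjFSqS => qqjjFSSqS   [F → j F S]
qqjjFSSqS => qqjjCSSqS   [F → C]
qqjjCSSqS => qqjjjjjSSqS   [C → j j j]
qqjjjjjSSqS => qqjjjjjjSqS   [S → j]
qqjjjjjjSqS => qqjjjjjjqqS   [S → q]
qqjjjjjjqqS => qqjjjjjjqqj   [S → j]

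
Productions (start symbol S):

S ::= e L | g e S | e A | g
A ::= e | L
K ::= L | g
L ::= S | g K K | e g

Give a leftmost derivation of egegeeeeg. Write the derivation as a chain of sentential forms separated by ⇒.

S⇒eL⇒egKK⇒egLK⇒egSK⇒egeAK⇒egeLK⇒egeSK⇒egegeSK⇒egegeeAK⇒egegeeeK⇒egegeeeL⇒egegeeeeg

S ⇒ eL   [S ::= e L]
eL ⇒ egKK   [L ::= g K K]
egKK ⇒ egLK   [K ::= L]
egLK ⇒ egSK   [L ::= S]
egSK ⇒ egeAK   [S ::= e A]
egeAK ⇒ egeLK   [A ::= L]
egeLK ⇒ egeSK   [L ::= S]
egeSK ⇒ egegeSK   [S ::= g e S]
egegeSK ⇒ egegeeAK   [S ::= e A]
egegeeAK ⇒ egegeeeK   [A ::= e]
egegeeeK ⇒ egegeeeL   [K ::= L]
egegeeeL ⇒ egegeeeeg   [L ::= e g]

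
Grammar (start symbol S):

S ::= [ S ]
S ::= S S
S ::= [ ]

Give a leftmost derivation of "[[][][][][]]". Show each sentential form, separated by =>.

S=>[S]=>[SS]=>[SSS]=>[SSSS]=>[SSSSS]=>[[]SSSS]=>[[][]SSS]=>[[][][]SS]=>[[][][][]S]=>[[][][][][]]

S => [S]   [S ::= [ S ]]
[S] => [SS]   [S ::= S S]
[SS] => [SSS]   [S ::= S S]
[SSS] => [SSSS]   [S ::= S S]
[SSSS] => [SSSSS]   [S ::= S S]
[SSSSS] => [[]SSSS]   [S ::= [ ]]
[[]SSSS] => [[][]SSS]   [S ::= [ ]]
[[][]SSS] => [[][][]SS]   [S ::= [ ]]
[[][][]SS] => [[][][][]S]   [S ::= [ ]]
[[][][][]S] => [[][][][][]]   [S ::= [ ]]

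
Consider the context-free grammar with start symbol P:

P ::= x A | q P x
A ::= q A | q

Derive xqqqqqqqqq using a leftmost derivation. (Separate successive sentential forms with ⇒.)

P ⇒ xA   [P ::= x A]
xA ⇒ xqA   [A ::= q A]
xqA ⇒ xqqA   [A ::= q A]
xqqA ⇒ xqqqA   [A ::= q A]
xqqqA ⇒ xqqqqA   [A ::= q A]
xqqqqA ⇒ xqqqqqA   [A ::= q A]
xqqqqqA ⇒ xqqqqqqA   [A ::= q A]
xqqqqqqA ⇒ xqqqqqqqA   [A ::= q A]
xqqqqqqqA ⇒ xqqqqqqqqA   [A ::= q A]
xqqqqqqqqA ⇒ xqqqqqqqqq   [A ::= q]

P ⇒ xA ⇒ xqA ⇒ xqqA ⇒ xqqqA ⇒ xqqqqA ⇒ xqqqqqA ⇒ xqqqqqqA ⇒ xqqqqqqqA ⇒ xqqqqqqqqA ⇒ xqqqqqqqqq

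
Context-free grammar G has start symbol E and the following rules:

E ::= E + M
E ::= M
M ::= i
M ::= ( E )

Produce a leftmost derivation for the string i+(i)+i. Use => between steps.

E => E+M   [E ::= E + M]
E+M => E+M+M   [E ::= E + M]
E+M+M => M+M+M   [E ::= M]
M+M+M => i+M+M   [M ::= i]
i+M+M => i+(E)+M   [M ::= ( E )]
i+(E)+M => i+(M)+M   [E ::= M]
i+(M)+M => i+(i)+M   [M ::= i]
i+(i)+M => i+(i)+i   [M ::= i]

E => E+M => E+M+M => M+M+M => i+M+M => i+(E)+M => i+(M)+M => i+(i)+M => i+(i)+i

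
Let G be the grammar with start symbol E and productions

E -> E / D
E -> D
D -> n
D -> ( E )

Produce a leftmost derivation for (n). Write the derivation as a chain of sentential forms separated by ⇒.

E ⇒ D   [E -> D]
D ⇒ (E)   [D -> ( E )]
(E) ⇒ (D)   [E -> D]
(D) ⇒ (n)   [D -> n]

E⇒D⇒(E)⇒(D)⇒(n)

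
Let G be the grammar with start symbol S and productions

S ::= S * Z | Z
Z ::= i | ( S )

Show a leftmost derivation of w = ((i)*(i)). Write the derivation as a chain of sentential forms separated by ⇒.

S ⇒ Z ⇒ (S) ⇒ (S*Z) ⇒ (Z*Z) ⇒ ((S)*Z) ⇒ ((Z)*Z) ⇒ ((i)*Z) ⇒ ((i)*(S)) ⇒ ((i)*(Z)) ⇒ ((i)*(i))

S ⇒ Z   [S ::= Z]
Z ⇒ (S)   [Z ::= ( S )]
(S) ⇒ (S*Z)   [S ::= S * Z]
(S*Z) ⇒ (Z*Z)   [S ::= Z]
(Z*Z) ⇒ ((S)*Z)   [Z ::= ( S )]
((S)*Z) ⇒ ((Z)*Z)   [S ::= Z]
((Z)*Z) ⇒ ((i)*Z)   [Z ::= i]
((i)*Z) ⇒ ((i)*(S))   [Z ::= ( S )]
((i)*(S)) ⇒ ((i)*(Z))   [S ::= Z]
((i)*(Z)) ⇒ ((i)*(i))   [Z ::= i]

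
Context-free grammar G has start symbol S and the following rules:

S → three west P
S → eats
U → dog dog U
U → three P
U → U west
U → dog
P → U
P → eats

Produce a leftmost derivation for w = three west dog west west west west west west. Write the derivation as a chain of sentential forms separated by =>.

S => three west P   [S → three west P]
three west P => three west U   [P → U]
three west U => three west U west   [U → U west]
three west U west => three west U west west   [U → U west]
three west U west west => three west U west west west   [U → U west]
three west U west west west => three west U west west west west   [U → U west]
three west U west west west west => three west U west west west west west   [U → U west]
three west U west west west west west => three west U west west west west west west   [U → U west]
three west U west west west west west west => three west dog west west west west west west   [U → dog]

S => three west P => three west U => three west U west => three west U west west => three west U west west west => three west U west west west west => three west U west west west west west => three west U west west west west west west => three west dog west west west west west west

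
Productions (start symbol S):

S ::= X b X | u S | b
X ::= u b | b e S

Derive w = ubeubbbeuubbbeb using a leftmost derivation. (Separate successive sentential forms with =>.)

S => uS   [S ::= u S]
uS => uXbX   [S ::= X b X]
uXbX => ubeSbX   [X ::= b e S]
ubeSbX => ubeuSbX   [S ::= u S]
ubeuSbX => ubeubbX   [S ::= b]
ubeubbX => ubeubbbeS   [X ::= b e S]
ubeubbbeS => ubeubbbeuS   [S ::= u S]
ubeubbbeuS => ubeubbbeuXbX   [S ::= X b X]
ubeubbbeuXbX => ubeubbbeuubbX   [X ::= u b]
ubeubbbeuubbX => ubeubbbeuubbbeS   [X ::= b e S]
ubeubbbeuubbbeS => ubeubbbeuubbbeb   [S ::= b]

S => uS => uXbX => ubeSbX => ubeuSbX => ubeubbX => ubeubbbeS => ubeubbbeuS => ubeubbbeuXbX => ubeubbbeuubbX => ubeubbbeuubbbeS => ubeubbbeuubbbeb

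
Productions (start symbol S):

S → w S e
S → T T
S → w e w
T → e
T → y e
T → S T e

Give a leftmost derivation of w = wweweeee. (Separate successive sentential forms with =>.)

S=>TT=>STeT=>wSeTeT=>wweweTeT=>wweweeeT=>wweweeee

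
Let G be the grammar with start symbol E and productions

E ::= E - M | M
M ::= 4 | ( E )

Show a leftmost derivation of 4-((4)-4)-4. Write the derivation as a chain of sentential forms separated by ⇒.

E⇒E-M⇒E-M-M⇒M-M-M⇒4-M-M⇒4-(E)-M⇒4-(E-M)-M⇒4-(M-M)-M⇒4-((E)-M)-M⇒4-((M)-M)-M⇒4-((4)-M)-M⇒4-((4)-4)-M⇒4-((4)-4)-4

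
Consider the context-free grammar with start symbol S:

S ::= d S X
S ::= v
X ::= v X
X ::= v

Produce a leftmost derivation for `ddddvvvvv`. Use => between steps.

S=>dSX=>ddSXX=>dddSXXX=>ddddSXXXX=>ddddvXXXX=>ddddvvXXX=>ddddvvvXX=>ddddvvvvX=>ddddvvvvv

S => dSX   [S ::= d S X]
dSX => ddSXX   [S ::= d S X]
ddSXX => dddSXXX   [S ::= d S X]
dddSXXX => ddddSXXXX   [S ::= d S X]
ddddSXXXX => ddddvXXXX   [S ::= v]
ddddvXXXX => ddddvvXXX   [X ::= v]
ddddvvXXX => ddddvvvXX   [X ::= v]
ddddvvvXX => ddddvvvvX   [X ::= v]
ddddvvvvX => ddddvvvvv   [X ::= v]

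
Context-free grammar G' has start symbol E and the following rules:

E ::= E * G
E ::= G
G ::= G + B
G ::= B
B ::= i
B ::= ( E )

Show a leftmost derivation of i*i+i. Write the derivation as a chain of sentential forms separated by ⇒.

E ⇒ E*G   [E ::= E * G]
E*G ⇒ G*G   [E ::= G]
G*G ⇒ B*G   [G ::= B]
B*G ⇒ i*G   [B ::= i]
i*G ⇒ i*G+B   [G ::= G + B]
i*G+B ⇒ i*B+B   [G ::= B]
i*B+B ⇒ i*i+B   [B ::= i]
i*i+B ⇒ i*i+i   [B ::= i]

E ⇒ E*G ⇒ G*G ⇒ B*G ⇒ i*G ⇒ i*G+B ⇒ i*B+B ⇒ i*i+B ⇒ i*i+i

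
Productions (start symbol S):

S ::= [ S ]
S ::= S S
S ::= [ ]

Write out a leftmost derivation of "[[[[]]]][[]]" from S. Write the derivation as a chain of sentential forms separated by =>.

S => SS => [S]S => [[S]]S => [[[S]]]S => [[[[]]]]S => [[[[]]]][S] => [[[[]]]][[]]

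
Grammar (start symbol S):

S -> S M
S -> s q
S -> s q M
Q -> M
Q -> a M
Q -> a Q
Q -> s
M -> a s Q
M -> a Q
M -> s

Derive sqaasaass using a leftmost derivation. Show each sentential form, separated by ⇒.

S ⇒ SM ⇒ sqMM ⇒ sqaQM ⇒ sqaMM ⇒ sqaasQM ⇒ sqaasaQM ⇒ sqaasaaMM ⇒ sqaasaasM ⇒ sqaasaass

S ⇒ SM   [S -> S M]
SM ⇒ sqMM   [S -> s q M]
sqMM ⇒ sqaQM   [M -> a Q]
sqaQM ⇒ sqaMM   [Q -> M]
sqaMM ⇒ sqaasQM   [M -> a s Q]
sqaasQM ⇒ sqaasaQM   [Q -> a Q]
sqaasaQM ⇒ sqaasaaMM   [Q -> a M]
sqaasaaMM ⇒ sqaasaasM   [M -> s]
sqaasaasM ⇒ sqaasaass   [M -> s]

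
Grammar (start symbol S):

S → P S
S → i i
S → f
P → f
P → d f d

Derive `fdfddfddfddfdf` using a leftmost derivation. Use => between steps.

S=>PS=>fS=>fPS=>fdfdS=>fdfdPS=>fdfddfdS=>fdfddfdPS=>fdfddfddfdS=>fdfddfddfdPS=>fdfddfddfddfdS=>fdfddfddfddfdf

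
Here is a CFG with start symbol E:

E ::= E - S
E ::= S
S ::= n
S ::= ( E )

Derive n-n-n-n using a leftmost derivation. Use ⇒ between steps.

E ⇒ E-S   [E ::= E - S]
E-S ⇒ E-S-S   [E ::= E - S]
E-S-S ⇒ E-S-S-S   [E ::= E - S]
E-S-S-S ⇒ S-S-S-S   [E ::= S]
S-S-S-S ⇒ n-S-S-S   [S ::= n]
n-S-S-S ⇒ n-n-S-S   [S ::= n]
n-n-S-S ⇒ n-n-n-S   [S ::= n]
n-n-n-S ⇒ n-n-n-n   [S ::= n]

E ⇒ E-S ⇒ E-S-S ⇒ E-S-S-S ⇒ S-S-S-S ⇒ n-S-S-S ⇒ n-n-S-S ⇒ n-n-n-S ⇒ n-n-n-n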